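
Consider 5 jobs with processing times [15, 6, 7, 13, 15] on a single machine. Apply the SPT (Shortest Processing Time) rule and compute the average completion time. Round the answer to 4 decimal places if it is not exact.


Sort jobs by processing time (SPT order): [6, 7, 13, 15, 15]
Compute completion times sequentially:
  Job 1: processing = 6, completes at 6
  Job 2: processing = 7, completes at 13
  Job 3: processing = 13, completes at 26
  Job 4: processing = 15, completes at 41
  Job 5: processing = 15, completes at 56
Sum of completion times = 142
Average completion time = 142/5 = 28.4

28.4


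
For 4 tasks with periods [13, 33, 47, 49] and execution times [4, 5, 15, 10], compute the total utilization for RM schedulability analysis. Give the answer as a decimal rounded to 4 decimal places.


Compute individual utilizations (exact fractions):
  Task 1: C/T = 4/13 (approx. 0.3077)
  Task 2: C/T = 5/33 (approx. 0.1515)
  Task 3: C/T = 15/47 (approx. 0.3191)
  Task 4: C/T = 10/49 (approx. 0.2041)
Total utilization U = 4/13 + 5/33 + 15/47 + 10/49 = 970636/987987
Rounded to 4 decimal places: U = 0.9824
RM (Liu & Layland) bound for 4 tasks = 0.756828; compare with U = 970636/987987 (approx. 0.982438)
bound < U <= 1, so the RM sufficient condition is not met (inconclusive; an exact test such as response-time analysis is needed).

0.9824


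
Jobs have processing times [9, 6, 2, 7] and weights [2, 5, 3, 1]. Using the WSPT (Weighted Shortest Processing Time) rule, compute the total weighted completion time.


Compute p/w ratios and sort ascending (WSPT): [(2, 3), (6, 5), (9, 2), (7, 1)]
Compute weighted completion times:
  Job (p=2,w=3): C=2, w*C=3*2=6
  Job (p=6,w=5): C=8, w*C=5*8=40
  Job (p=9,w=2): C=17, w*C=2*17=34
  Job (p=7,w=1): C=24, w*C=1*24=24
Total weighted completion time = 104

104


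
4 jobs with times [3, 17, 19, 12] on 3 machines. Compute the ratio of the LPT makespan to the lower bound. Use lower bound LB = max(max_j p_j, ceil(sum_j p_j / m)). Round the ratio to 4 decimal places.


LPT order: [19, 17, 12, 3]
Machine loads after assignment: [19, 17, 15]
LPT makespan = 19
Lower bound = max(max_job, ceil(total/3)) = max(19, 17) = 19
Ratio = 19 / 19 = 1.0

1.0


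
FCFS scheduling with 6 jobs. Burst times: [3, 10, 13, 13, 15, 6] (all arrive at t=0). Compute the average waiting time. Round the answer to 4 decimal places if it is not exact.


FCFS order (as given): [3, 10, 13, 13, 15, 6]
Waiting times:
  Job 1: wait = 0
  Job 2: wait = 3
  Job 3: wait = 13
  Job 4: wait = 26
  Job 5: wait = 39
  Job 6: wait = 54
Sum of waiting times = 135
Average waiting time = 135/6 = 22.5

22.5


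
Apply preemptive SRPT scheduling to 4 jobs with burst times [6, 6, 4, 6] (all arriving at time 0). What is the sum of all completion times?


Since all jobs arrive at t=0, SRPT equals SPT ordering.
SPT order: [4, 6, 6, 6]
Completion times:
  Job 1: p=4, C=4
  Job 2: p=6, C=10
  Job 3: p=6, C=16
  Job 4: p=6, C=22
Total completion time = 4 + 10 + 16 + 22 = 52

52


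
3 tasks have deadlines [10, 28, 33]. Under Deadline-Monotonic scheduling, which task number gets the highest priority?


Sort tasks by relative deadline (ascending):
  Task 1: deadline = 10
  Task 2: deadline = 28
  Task 3: deadline = 33
Priority order (highest first): [1, 2, 3]
Highest priority task = 1

1


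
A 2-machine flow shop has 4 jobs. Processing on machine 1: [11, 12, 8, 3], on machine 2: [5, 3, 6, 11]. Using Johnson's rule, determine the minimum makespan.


Apply Johnson's rule:
  Group 1 (a <= b): [(4, 3, 11)]
  Group 2 (a > b): [(3, 8, 6), (1, 11, 5), (2, 12, 3)]
Optimal job order: [4, 3, 1, 2]
Schedule:
  Job 4: M1 done at 3, M2 done at 14
  Job 3: M1 done at 11, M2 done at 20
  Job 1: M1 done at 22, M2 done at 27
  Job 2: M1 done at 34, M2 done at 37
Makespan = 37

37


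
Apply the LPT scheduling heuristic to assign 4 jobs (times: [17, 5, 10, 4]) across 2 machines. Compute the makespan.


Sort jobs in decreasing order (LPT): [17, 10, 5, 4]
Assign each job to the least loaded machine:
  Machine 1: jobs [17], load = 17
  Machine 2: jobs [10, 5, 4], load = 19
Makespan = max load = 19

19


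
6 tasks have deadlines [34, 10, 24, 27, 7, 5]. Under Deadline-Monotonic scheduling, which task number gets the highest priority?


Sort tasks by relative deadline (ascending):
  Task 6: deadline = 5
  Task 5: deadline = 7
  Task 2: deadline = 10
  Task 3: deadline = 24
  Task 4: deadline = 27
  Task 1: deadline = 34
Priority order (highest first): [6, 5, 2, 3, 4, 1]
Highest priority task = 6

6


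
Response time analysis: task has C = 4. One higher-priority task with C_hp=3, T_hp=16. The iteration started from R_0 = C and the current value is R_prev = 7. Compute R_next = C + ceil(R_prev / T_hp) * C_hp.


R_next = C + ceil(R_prev / T_hp) * C_hp
ceil(7 / 16) = ceil(0.4375) = 1
Interference = 1 * 3 = 3
R_next = 4 + 3 = 7
R_next = R_prev, so the iteration has converged (response time = 7).

7


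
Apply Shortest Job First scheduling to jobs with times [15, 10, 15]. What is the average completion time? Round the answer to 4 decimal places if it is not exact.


SJF order (ascending): [10, 15, 15]
Completion times:
  Job 1: burst=10, C=10
  Job 2: burst=15, C=25
  Job 3: burst=15, C=40
Average completion = 75/3 = 25.0

25.0


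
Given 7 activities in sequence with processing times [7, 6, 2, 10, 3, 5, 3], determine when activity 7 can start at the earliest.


Activity 7 starts after activities 1 through 6 complete.
Predecessor durations: [7, 6, 2, 10, 3, 5]
ES = 7 + 6 + 2 + 10 + 3 + 5 = 33

33


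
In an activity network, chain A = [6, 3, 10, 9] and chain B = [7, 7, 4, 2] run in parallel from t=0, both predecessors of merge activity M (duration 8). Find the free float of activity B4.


ES(B4) = sum of predecessors on chain B = 18
EF(B4) = ES + duration = 18 + 2 = 20
Successor of B4 is M. ES(M) = max(sum(A), sum(B)) = max(28, 20) = 28
Free float = ES(successor) - EF(current) = 28 - 20 = 8

8


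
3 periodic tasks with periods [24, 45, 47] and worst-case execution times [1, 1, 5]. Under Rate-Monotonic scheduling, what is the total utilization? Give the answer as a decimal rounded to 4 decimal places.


Compute individual utilizations (exact fractions):
  Task 1: C/T = 1/24 (approx. 0.0417)
  Task 2: C/T = 1/45 (approx. 0.0222)
  Task 3: C/T = 5/47 (approx. 0.1064)
Total utilization U = 1/24 + 1/45 + 5/47 = 2881/16920
Rounded to 4 decimal places: U = 0.1703
RM (Liu & Layland) bound for 3 tasks = 0.779763; compare with U = 2881/16920 (approx. 0.170272)
U <= bound, so schedulable by RM sufficient condition.

0.1703


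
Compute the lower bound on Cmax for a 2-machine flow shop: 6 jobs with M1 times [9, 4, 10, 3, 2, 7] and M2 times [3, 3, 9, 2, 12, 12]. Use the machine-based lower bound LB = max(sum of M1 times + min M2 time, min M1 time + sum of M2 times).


LB1 = sum(M1 times) + min(M2 times) = 35 + 2 = 37
LB2 = min(M1 times) + sum(M2 times) = 2 + 41 = 43
Lower bound = max(LB1, LB2) = max(37, 43) = 43

43


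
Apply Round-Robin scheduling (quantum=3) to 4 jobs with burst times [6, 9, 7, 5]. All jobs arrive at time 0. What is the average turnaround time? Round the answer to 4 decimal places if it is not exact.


Time quantum = 3
Execution trace:
  J1 runs 3 units, time = 3
  J2 runs 3 units, time = 6
  J3 runs 3 units, time = 9
  J4 runs 3 units, time = 12
  J1 runs 3 units, time = 15
  J2 runs 3 units, time = 18
  J3 runs 3 units, time = 21
  J4 runs 2 units, time = 23
  J2 runs 3 units, time = 26
  J3 runs 1 units, time = 27
Finish times: [15, 26, 27, 23]
Average turnaround = 91/4 = 22.75

22.75


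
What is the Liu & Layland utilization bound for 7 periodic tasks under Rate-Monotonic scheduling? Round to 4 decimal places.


Compute 2^(1/7) = 1.1040895137
Subtract 1: 1.1040895137 - 1 = 0.1040895137
Multiply by n: 7 * 0.1040895137 = 0.7286265959
Round to 4 dp: 0.7286

0.7286


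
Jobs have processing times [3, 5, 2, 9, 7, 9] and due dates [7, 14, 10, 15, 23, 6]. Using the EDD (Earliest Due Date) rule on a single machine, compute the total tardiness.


Sort by due date (EDD order): [(9, 6), (3, 7), (2, 10), (5, 14), (9, 15), (7, 23)]
Compute completion times and tardiness:
  Job 1: p=9, d=6, C=9, tardiness=max(0,9-6)=3
  Job 2: p=3, d=7, C=12, tardiness=max(0,12-7)=5
  Job 3: p=2, d=10, C=14, tardiness=max(0,14-10)=4
  Job 4: p=5, d=14, C=19, tardiness=max(0,19-14)=5
  Job 5: p=9, d=15, C=28, tardiness=max(0,28-15)=13
  Job 6: p=7, d=23, C=35, tardiness=max(0,35-23)=12
Total tardiness = 42

42


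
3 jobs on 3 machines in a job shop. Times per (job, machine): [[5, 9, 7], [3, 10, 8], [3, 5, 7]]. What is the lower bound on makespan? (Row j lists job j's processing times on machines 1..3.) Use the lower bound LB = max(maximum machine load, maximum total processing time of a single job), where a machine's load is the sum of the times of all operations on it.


Machine loads:
  Machine 1: 5 + 3 + 3 = 11
  Machine 2: 9 + 10 + 5 = 24
  Machine 3: 7 + 8 + 7 = 22
Max machine load = 24
Job totals:
  Job 1: 21
  Job 2: 21
  Job 3: 15
Max job total = 21
Lower bound = max(24, 21) = 24

24


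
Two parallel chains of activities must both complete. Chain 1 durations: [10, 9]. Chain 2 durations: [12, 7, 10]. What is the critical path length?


Path A total = 10 + 9 = 19
Path B total = 12 + 7 + 10 = 29
Critical path = longest path = max(19, 29) = 29

29


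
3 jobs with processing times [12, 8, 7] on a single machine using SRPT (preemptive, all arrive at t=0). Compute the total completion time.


Since all jobs arrive at t=0, SRPT equals SPT ordering.
SPT order: [7, 8, 12]
Completion times:
  Job 1: p=7, C=7
  Job 2: p=8, C=15
  Job 3: p=12, C=27
Total completion time = 7 + 15 + 27 = 49

49


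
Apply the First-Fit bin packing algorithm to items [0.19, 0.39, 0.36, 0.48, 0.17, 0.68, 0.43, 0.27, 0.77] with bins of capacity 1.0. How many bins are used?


Place items sequentially using First-Fit:
  Item 0.19 -> new Bin 1
  Item 0.39 -> Bin 1 (now 0.58)
  Item 0.36 -> Bin 1 (now 0.94)
  Item 0.48 -> new Bin 2
  Item 0.17 -> Bin 2 (now 0.65)
  Item 0.68 -> new Bin 3
  Item 0.43 -> new Bin 4
  Item 0.27 -> Bin 2 (now 0.92)
  Item 0.77 -> new Bin 5
Total bins used = 5

5


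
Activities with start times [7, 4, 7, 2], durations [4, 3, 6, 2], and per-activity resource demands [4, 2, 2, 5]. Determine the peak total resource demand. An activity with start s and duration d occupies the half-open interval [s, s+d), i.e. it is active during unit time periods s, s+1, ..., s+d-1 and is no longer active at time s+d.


Each activity i is active on [start_i, start_i + duration_i).
Compute total resource usage per time slot:
  t=0: active resources = [], total = 0
  t=1: active resources = [], total = 0
  t=2: active resources = [5], total = 5
  t=3: active resources = [5], total = 5
  t=4: active resources = [2], total = 2
  t=5: active resources = [2], total = 2
  t=6: active resources = [2], total = 2
  t=7: active resources = [4, 2], total = 6
  t=8: active resources = [4, 2], total = 6
  t=9: active resources = [4, 2], total = 6
  t=10: active resources = [4, 2], total = 6
  t=11: active resources = [2], total = 2
  t=12: active resources = [2], total = 2
Peak resource demand = 6

6


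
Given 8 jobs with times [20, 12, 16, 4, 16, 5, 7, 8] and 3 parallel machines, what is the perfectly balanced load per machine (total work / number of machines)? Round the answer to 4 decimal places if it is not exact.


Total processing time = 20 + 12 + 16 + 4 + 16 + 5 + 7 + 8 = 88
Number of machines = 3
Ideal balanced load = 88 / 3 = 29.3333

29.3333


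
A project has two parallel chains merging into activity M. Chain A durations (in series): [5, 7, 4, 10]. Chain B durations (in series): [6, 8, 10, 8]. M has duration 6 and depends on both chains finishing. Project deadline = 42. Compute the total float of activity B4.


Forward pass: ES(B4) = sum of predecessors on chain B = 24
EF = ES + duration = 24 + 8 = 32
Backward pass: LF(M) = deadline = 42; LS(M) = 42 - 6 = 36
LF(B4) = LS(M) - sum(successors on chain B) = 36 - 0 = 36
LS = LF - duration = 36 - 8 = 28
Total float = LS - ES = 28 - 24 = 4

4


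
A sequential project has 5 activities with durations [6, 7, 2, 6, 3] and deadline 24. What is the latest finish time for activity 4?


LF(activity 4) = deadline - sum of successor durations
Successors: activities 5 through 5 with durations [3]
Sum of successor durations = 3
LF = 24 - 3 = 21

21


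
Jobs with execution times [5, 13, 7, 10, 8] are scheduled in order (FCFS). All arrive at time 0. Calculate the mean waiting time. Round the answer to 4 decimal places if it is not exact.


FCFS order (as given): [5, 13, 7, 10, 8]
Waiting times:
  Job 1: wait = 0
  Job 2: wait = 5
  Job 3: wait = 18
  Job 4: wait = 25
  Job 5: wait = 35
Sum of waiting times = 83
Average waiting time = 83/5 = 16.6

16.6


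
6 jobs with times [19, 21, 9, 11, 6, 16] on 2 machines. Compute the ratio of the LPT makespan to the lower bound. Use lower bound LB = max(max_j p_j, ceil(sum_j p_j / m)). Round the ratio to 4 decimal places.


LPT order: [21, 19, 16, 11, 9, 6]
Machine loads after assignment: [41, 41]
LPT makespan = 41
Lower bound = max(max_job, ceil(total/2)) = max(21, 41) = 41
Ratio = 41 / 41 = 1.0

1.0


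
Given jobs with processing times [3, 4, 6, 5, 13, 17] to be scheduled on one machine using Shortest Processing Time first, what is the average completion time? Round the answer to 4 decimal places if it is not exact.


Sort jobs by processing time (SPT order): [3, 4, 5, 6, 13, 17]
Compute completion times sequentially:
  Job 1: processing = 3, completes at 3
  Job 2: processing = 4, completes at 7
  Job 3: processing = 5, completes at 12
  Job 4: processing = 6, completes at 18
  Job 5: processing = 13, completes at 31
  Job 6: processing = 17, completes at 48
Sum of completion times = 119
Average completion time = 119/6 = 19.8333

19.8333


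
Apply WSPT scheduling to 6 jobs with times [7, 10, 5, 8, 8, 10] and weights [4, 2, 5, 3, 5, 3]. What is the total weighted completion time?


Compute p/w ratios and sort ascending (WSPT): [(5, 5), (8, 5), (7, 4), (8, 3), (10, 3), (10, 2)]
Compute weighted completion times:
  Job (p=5,w=5): C=5, w*C=5*5=25
  Job (p=8,w=5): C=13, w*C=5*13=65
  Job (p=7,w=4): C=20, w*C=4*20=80
  Job (p=8,w=3): C=28, w*C=3*28=84
  Job (p=10,w=3): C=38, w*C=3*38=114
  Job (p=10,w=2): C=48, w*C=2*48=96
Total weighted completion time = 464

464


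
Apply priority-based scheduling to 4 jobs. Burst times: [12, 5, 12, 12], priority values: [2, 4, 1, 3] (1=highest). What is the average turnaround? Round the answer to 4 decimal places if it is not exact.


Sort by priority (ascending = highest first):
Order: [(1, 12), (2, 12), (3, 12), (4, 5)]
Completion times:
  Priority 1, burst=12, C=12
  Priority 2, burst=12, C=24
  Priority 3, burst=12, C=36
  Priority 4, burst=5, C=41
Average turnaround = 113/4 = 28.25

28.25


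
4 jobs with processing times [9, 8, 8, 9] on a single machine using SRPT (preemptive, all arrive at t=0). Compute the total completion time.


Since all jobs arrive at t=0, SRPT equals SPT ordering.
SPT order: [8, 8, 9, 9]
Completion times:
  Job 1: p=8, C=8
  Job 2: p=8, C=16
  Job 3: p=9, C=25
  Job 4: p=9, C=34
Total completion time = 8 + 16 + 25 + 34 = 83

83


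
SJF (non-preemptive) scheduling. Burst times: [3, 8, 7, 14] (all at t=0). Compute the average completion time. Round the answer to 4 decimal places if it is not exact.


SJF order (ascending): [3, 7, 8, 14]
Completion times:
  Job 1: burst=3, C=3
  Job 2: burst=7, C=10
  Job 3: burst=8, C=18
  Job 4: burst=14, C=32
Average completion = 63/4 = 15.75

15.75


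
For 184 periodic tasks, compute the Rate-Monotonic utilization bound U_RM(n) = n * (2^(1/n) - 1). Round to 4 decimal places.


Compute 2^(1/184) = 1.0037742087
Subtract 1: 1.0037742087 - 1 = 0.0037742087
Multiply by n: 184 * 0.0037742087 = 0.6944544008
Round to 4 dp: 0.6945

0.6945


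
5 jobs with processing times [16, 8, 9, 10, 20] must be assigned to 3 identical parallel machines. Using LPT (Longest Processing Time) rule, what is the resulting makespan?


Sort jobs in decreasing order (LPT): [20, 16, 10, 9, 8]
Assign each job to the least loaded machine:
  Machine 1: jobs [20], load = 20
  Machine 2: jobs [16, 8], load = 24
  Machine 3: jobs [10, 9], load = 19
Makespan = max load = 24

24


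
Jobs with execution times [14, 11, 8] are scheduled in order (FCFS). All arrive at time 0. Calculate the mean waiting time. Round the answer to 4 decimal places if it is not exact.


FCFS order (as given): [14, 11, 8]
Waiting times:
  Job 1: wait = 0
  Job 2: wait = 14
  Job 3: wait = 25
Sum of waiting times = 39
Average waiting time = 39/3 = 13.0

13.0


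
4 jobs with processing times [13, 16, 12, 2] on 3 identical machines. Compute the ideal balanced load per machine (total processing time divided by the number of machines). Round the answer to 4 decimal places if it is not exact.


Total processing time = 13 + 16 + 12 + 2 = 43
Number of machines = 3
Ideal balanced load = 43 / 3 = 14.3333

14.3333


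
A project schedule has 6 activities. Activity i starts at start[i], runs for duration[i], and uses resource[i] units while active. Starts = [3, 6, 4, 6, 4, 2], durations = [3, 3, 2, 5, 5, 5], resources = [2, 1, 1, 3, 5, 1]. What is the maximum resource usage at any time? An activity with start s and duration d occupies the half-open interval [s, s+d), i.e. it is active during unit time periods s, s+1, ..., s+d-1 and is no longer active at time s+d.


Each activity i is active on [start_i, start_i + duration_i).
Compute total resource usage per time slot:
  t=0: active resources = [], total = 0
  t=1: active resources = [], total = 0
  t=2: active resources = [1], total = 1
  t=3: active resources = [2, 1], total = 3
  t=4: active resources = [2, 1, 5, 1], total = 9
  t=5: active resources = [2, 1, 5, 1], total = 9
  t=6: active resources = [1, 3, 5, 1], total = 10
  t=7: active resources = [1, 3, 5], total = 9
  t=8: active resources = [1, 3, 5], total = 9
  t=9: active resources = [3], total = 3
  t=10: active resources = [3], total = 3
Peak resource demand = 10

10


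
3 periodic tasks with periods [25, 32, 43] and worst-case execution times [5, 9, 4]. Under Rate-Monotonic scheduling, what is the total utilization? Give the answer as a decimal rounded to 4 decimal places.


Compute individual utilizations (exact fractions):
  Task 1: C/T = 5/25 = 1/5 (approx. 0.2)
  Task 2: C/T = 9/32 (approx. 0.2813)
  Task 3: C/T = 4/43 (approx. 0.093)
Total utilization U = 1/5 + 9/32 + 4/43 = 3951/6880
Rounded to 4 decimal places: U = 0.5743
RM (Liu & Layland) bound for 3 tasks = 0.779763; compare with U = 3951/6880 (approx. 0.574273)
U <= bound, so schedulable by RM sufficient condition.

0.5743


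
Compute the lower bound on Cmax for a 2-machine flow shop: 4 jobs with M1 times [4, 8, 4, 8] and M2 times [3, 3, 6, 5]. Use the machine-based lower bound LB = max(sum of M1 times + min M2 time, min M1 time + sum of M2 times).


LB1 = sum(M1 times) + min(M2 times) = 24 + 3 = 27
LB2 = min(M1 times) + sum(M2 times) = 4 + 17 = 21
Lower bound = max(LB1, LB2) = max(27, 21) = 27

27


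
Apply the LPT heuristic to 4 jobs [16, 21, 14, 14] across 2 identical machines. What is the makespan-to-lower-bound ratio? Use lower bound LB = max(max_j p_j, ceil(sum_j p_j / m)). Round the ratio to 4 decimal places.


LPT order: [21, 16, 14, 14]
Machine loads after assignment: [35, 30]
LPT makespan = 35
Lower bound = max(max_job, ceil(total/2)) = max(21, 33) = 33
Ratio = 35 / 33 = 1.0606

1.0606


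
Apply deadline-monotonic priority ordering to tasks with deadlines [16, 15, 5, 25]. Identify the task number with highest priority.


Sort tasks by relative deadline (ascending):
  Task 3: deadline = 5
  Task 2: deadline = 15
  Task 1: deadline = 16
  Task 4: deadline = 25
Priority order (highest first): [3, 2, 1, 4]
Highest priority task = 3

3


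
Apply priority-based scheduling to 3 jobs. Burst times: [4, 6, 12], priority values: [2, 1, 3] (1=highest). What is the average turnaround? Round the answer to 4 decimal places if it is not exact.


Sort by priority (ascending = highest first):
Order: [(1, 6), (2, 4), (3, 12)]
Completion times:
  Priority 1, burst=6, C=6
  Priority 2, burst=4, C=10
  Priority 3, burst=12, C=22
Average turnaround = 38/3 = 12.6667

12.6667


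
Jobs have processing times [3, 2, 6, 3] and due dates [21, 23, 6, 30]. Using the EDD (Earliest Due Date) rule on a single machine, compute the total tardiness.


Sort by due date (EDD order): [(6, 6), (3, 21), (2, 23), (3, 30)]
Compute completion times and tardiness:
  Job 1: p=6, d=6, C=6, tardiness=max(0,6-6)=0
  Job 2: p=3, d=21, C=9, tardiness=max(0,9-21)=0
  Job 3: p=2, d=23, C=11, tardiness=max(0,11-23)=0
  Job 4: p=3, d=30, C=14, tardiness=max(0,14-30)=0
Total tardiness = 0

0


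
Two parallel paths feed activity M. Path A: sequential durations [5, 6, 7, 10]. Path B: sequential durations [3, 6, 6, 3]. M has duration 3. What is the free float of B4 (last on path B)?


ES(B4) = sum of predecessors on chain B = 15
EF(B4) = ES + duration = 15 + 3 = 18
Successor of B4 is M. ES(M) = max(sum(A), sum(B)) = max(28, 18) = 28
Free float = ES(successor) - EF(current) = 28 - 18 = 10

10


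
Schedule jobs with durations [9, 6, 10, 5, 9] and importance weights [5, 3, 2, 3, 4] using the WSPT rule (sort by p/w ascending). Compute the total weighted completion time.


Compute p/w ratios and sort ascending (WSPT): [(5, 3), (9, 5), (6, 3), (9, 4), (10, 2)]
Compute weighted completion times:
  Job (p=5,w=3): C=5, w*C=3*5=15
  Job (p=9,w=5): C=14, w*C=5*14=70
  Job (p=6,w=3): C=20, w*C=3*20=60
  Job (p=9,w=4): C=29, w*C=4*29=116
  Job (p=10,w=2): C=39, w*C=2*39=78
Total weighted completion time = 339

339


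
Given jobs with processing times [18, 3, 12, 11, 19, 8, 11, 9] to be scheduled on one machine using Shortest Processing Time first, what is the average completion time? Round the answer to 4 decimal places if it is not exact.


Sort jobs by processing time (SPT order): [3, 8, 9, 11, 11, 12, 18, 19]
Compute completion times sequentially:
  Job 1: processing = 3, completes at 3
  Job 2: processing = 8, completes at 11
  Job 3: processing = 9, completes at 20
  Job 4: processing = 11, completes at 31
  Job 5: processing = 11, completes at 42
  Job 6: processing = 12, completes at 54
  Job 7: processing = 18, completes at 72
  Job 8: processing = 19, completes at 91
Sum of completion times = 324
Average completion time = 324/8 = 40.5

40.5


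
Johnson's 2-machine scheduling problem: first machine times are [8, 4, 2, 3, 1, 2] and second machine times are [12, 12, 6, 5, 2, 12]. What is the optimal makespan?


Apply Johnson's rule:
  Group 1 (a <= b): [(5, 1, 2), (3, 2, 6), (6, 2, 12), (4, 3, 5), (2, 4, 12), (1, 8, 12)]
  Group 2 (a > b): []
Optimal job order: [5, 3, 6, 4, 2, 1]
Schedule:
  Job 5: M1 done at 1, M2 done at 3
  Job 3: M1 done at 3, M2 done at 9
  Job 6: M1 done at 5, M2 done at 21
  Job 4: M1 done at 8, M2 done at 26
  Job 2: M1 done at 12, M2 done at 38
  Job 1: M1 done at 20, M2 done at 50
Makespan = 50

50


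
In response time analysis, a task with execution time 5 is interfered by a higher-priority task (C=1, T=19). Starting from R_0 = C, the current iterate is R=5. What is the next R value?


R_next = C + ceil(R_prev / T_hp) * C_hp
ceil(5 / 19) = ceil(0.2632) = 1
Interference = 1 * 1 = 1
R_next = 5 + 1 = 6

6


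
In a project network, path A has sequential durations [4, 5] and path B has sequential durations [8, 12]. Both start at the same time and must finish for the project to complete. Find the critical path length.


Path A total = 4 + 5 = 9
Path B total = 8 + 12 = 20
Critical path = longest path = max(9, 20) = 20

20


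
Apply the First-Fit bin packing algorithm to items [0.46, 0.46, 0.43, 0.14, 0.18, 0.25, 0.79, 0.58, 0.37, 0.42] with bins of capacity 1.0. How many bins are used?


Place items sequentially using First-Fit:
  Item 0.46 -> new Bin 1
  Item 0.46 -> Bin 1 (now 0.92)
  Item 0.43 -> new Bin 2
  Item 0.14 -> Bin 2 (now 0.57)
  Item 0.18 -> Bin 2 (now 0.75)
  Item 0.25 -> Bin 2 (now 1.0)
  Item 0.79 -> new Bin 3
  Item 0.58 -> new Bin 4
  Item 0.37 -> Bin 4 (now 0.95)
  Item 0.42 -> new Bin 5
Total bins used = 5

5


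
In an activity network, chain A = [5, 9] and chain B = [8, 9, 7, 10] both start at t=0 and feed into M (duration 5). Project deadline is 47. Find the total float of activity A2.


Forward pass: ES(A2) = sum of predecessors on chain A = 5
EF = ES + duration = 5 + 9 = 14
Backward pass: LF(M) = deadline = 47; LS(M) = 47 - 5 = 42
LF(A2) = LS(M) - sum(successors on chain A) = 42 - 0 = 42
LS = LF - duration = 42 - 9 = 33
Total float = LS - ES = 33 - 5 = 28

28


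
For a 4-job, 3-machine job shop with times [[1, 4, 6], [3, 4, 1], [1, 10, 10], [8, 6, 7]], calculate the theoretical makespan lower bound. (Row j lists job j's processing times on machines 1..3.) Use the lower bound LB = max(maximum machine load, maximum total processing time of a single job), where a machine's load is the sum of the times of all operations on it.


Machine loads:
  Machine 1: 1 + 3 + 1 + 8 = 13
  Machine 2: 4 + 4 + 10 + 6 = 24
  Machine 3: 6 + 1 + 10 + 7 = 24
Max machine load = 24
Job totals:
  Job 1: 11
  Job 2: 8
  Job 3: 21
  Job 4: 21
Max job total = 21
Lower bound = max(24, 21) = 24

24


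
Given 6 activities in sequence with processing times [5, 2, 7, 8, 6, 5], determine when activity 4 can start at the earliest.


Activity 4 starts after activities 1 through 3 complete.
Predecessor durations: [5, 2, 7]
ES = 5 + 2 + 7 = 14

14


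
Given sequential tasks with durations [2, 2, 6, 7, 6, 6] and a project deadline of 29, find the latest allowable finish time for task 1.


LF(activity 1) = deadline - sum of successor durations
Successors: activities 2 through 6 with durations [2, 6, 7, 6, 6]
Sum of successor durations = 27
LF = 29 - 27 = 2

2


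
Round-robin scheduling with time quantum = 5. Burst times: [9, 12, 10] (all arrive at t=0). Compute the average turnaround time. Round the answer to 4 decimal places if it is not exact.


Time quantum = 5
Execution trace:
  J1 runs 5 units, time = 5
  J2 runs 5 units, time = 10
  J3 runs 5 units, time = 15
  J1 runs 4 units, time = 19
  J2 runs 5 units, time = 24
  J3 runs 5 units, time = 29
  J2 runs 2 units, time = 31
Finish times: [19, 31, 29]
Average turnaround = 79/3 = 26.3333

26.3333


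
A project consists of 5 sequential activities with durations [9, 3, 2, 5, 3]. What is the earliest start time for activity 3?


Activity 3 starts after activities 1 through 2 complete.
Predecessor durations: [9, 3]
ES = 9 + 3 = 12

12


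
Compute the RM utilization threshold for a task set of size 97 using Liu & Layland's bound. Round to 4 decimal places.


Compute 2^(1/97) = 1.0071714397
Subtract 1: 1.0071714397 - 1 = 0.0071714397
Multiply by n: 97 * 0.0071714397 = 0.6956296509
Round to 4 dp: 0.6956

0.6956


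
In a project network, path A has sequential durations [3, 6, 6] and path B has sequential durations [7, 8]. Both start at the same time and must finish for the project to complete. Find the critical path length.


Path A total = 3 + 6 + 6 = 15
Path B total = 7 + 8 = 15
Critical path = longest path = max(15, 15) = 15

15


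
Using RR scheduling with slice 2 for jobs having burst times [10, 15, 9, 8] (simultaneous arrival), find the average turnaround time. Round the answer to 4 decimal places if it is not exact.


Time quantum = 2
Execution trace:
  J1 runs 2 units, time = 2
  J2 runs 2 units, time = 4
  J3 runs 2 units, time = 6
  J4 runs 2 units, time = 8
  J1 runs 2 units, time = 10
  J2 runs 2 units, time = 12
  J3 runs 2 units, time = 14
  J4 runs 2 units, time = 16
  J1 runs 2 units, time = 18
  J2 runs 2 units, time = 20
  J3 runs 2 units, time = 22
  J4 runs 2 units, time = 24
  J1 runs 2 units, time = 26
  J2 runs 2 units, time = 28
  J3 runs 2 units, time = 30
  J4 runs 2 units, time = 32
  J1 runs 2 units, time = 34
  J2 runs 2 units, time = 36
  J3 runs 1 units, time = 37
  J2 runs 2 units, time = 39
  J2 runs 2 units, time = 41
  J2 runs 1 units, time = 42
Finish times: [34, 42, 37, 32]
Average turnaround = 145/4 = 36.25

36.25


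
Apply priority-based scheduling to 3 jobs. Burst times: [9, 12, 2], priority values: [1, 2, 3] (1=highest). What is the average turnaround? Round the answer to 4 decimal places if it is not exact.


Sort by priority (ascending = highest first):
Order: [(1, 9), (2, 12), (3, 2)]
Completion times:
  Priority 1, burst=9, C=9
  Priority 2, burst=12, C=21
  Priority 3, burst=2, C=23
Average turnaround = 53/3 = 17.6667

17.6667


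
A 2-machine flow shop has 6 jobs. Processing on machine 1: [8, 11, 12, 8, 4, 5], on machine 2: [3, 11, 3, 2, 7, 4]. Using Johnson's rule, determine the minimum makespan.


Apply Johnson's rule:
  Group 1 (a <= b): [(5, 4, 7), (2, 11, 11)]
  Group 2 (a > b): [(6, 5, 4), (1, 8, 3), (3, 12, 3), (4, 8, 2)]
Optimal job order: [5, 2, 6, 1, 3, 4]
Schedule:
  Job 5: M1 done at 4, M2 done at 11
  Job 2: M1 done at 15, M2 done at 26
  Job 6: M1 done at 20, M2 done at 30
  Job 1: M1 done at 28, M2 done at 33
  Job 3: M1 done at 40, M2 done at 43
  Job 4: M1 done at 48, M2 done at 50
Makespan = 50

50


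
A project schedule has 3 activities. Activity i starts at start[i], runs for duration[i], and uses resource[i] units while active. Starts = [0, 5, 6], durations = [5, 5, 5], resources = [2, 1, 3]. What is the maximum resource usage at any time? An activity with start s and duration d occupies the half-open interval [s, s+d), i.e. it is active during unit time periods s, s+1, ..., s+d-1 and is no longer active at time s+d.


Each activity i is active on [start_i, start_i + duration_i).
Compute total resource usage per time slot:
  t=0: active resources = [2], total = 2
  t=1: active resources = [2], total = 2
  t=2: active resources = [2], total = 2
  t=3: active resources = [2], total = 2
  t=4: active resources = [2], total = 2
  t=5: active resources = [1], total = 1
  t=6: active resources = [1, 3], total = 4
  t=7: active resources = [1, 3], total = 4
  t=8: active resources = [1, 3], total = 4
  t=9: active resources = [1, 3], total = 4
  t=10: active resources = [3], total = 3
Peak resource demand = 4

4


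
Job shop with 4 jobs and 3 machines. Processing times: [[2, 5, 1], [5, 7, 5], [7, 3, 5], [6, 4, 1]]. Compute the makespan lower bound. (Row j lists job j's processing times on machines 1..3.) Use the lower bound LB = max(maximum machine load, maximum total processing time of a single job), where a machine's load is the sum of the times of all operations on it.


Machine loads:
  Machine 1: 2 + 5 + 7 + 6 = 20
  Machine 2: 5 + 7 + 3 + 4 = 19
  Machine 3: 1 + 5 + 5 + 1 = 12
Max machine load = 20
Job totals:
  Job 1: 8
  Job 2: 17
  Job 3: 15
  Job 4: 11
Max job total = 17
Lower bound = max(20, 17) = 20

20


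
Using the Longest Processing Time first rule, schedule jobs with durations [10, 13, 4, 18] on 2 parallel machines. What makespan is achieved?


Sort jobs in decreasing order (LPT): [18, 13, 10, 4]
Assign each job to the least loaded machine:
  Machine 1: jobs [18, 4], load = 22
  Machine 2: jobs [13, 10], load = 23
Makespan = max load = 23

23


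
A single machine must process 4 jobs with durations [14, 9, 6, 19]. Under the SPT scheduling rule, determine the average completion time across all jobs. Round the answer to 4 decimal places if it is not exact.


Sort jobs by processing time (SPT order): [6, 9, 14, 19]
Compute completion times sequentially:
  Job 1: processing = 6, completes at 6
  Job 2: processing = 9, completes at 15
  Job 3: processing = 14, completes at 29
  Job 4: processing = 19, completes at 48
Sum of completion times = 98
Average completion time = 98/4 = 24.5

24.5


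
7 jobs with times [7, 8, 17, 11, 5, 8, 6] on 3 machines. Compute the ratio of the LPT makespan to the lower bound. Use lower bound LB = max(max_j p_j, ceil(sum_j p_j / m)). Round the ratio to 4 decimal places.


LPT order: [17, 11, 8, 8, 7, 6, 5]
Machine loads after assignment: [22, 18, 22]
LPT makespan = 22
Lower bound = max(max_job, ceil(total/3)) = max(17, 21) = 21
Ratio = 22 / 21 = 1.0476

1.0476


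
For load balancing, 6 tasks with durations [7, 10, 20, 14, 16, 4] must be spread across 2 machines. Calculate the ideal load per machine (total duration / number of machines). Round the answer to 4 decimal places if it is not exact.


Total processing time = 7 + 10 + 20 + 14 + 16 + 4 = 71
Number of machines = 2
Ideal balanced load = 71 / 2 = 35.5

35.5


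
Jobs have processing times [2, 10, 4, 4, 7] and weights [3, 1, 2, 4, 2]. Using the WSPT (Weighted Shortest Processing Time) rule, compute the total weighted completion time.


Compute p/w ratios and sort ascending (WSPT): [(2, 3), (4, 4), (4, 2), (7, 2), (10, 1)]
Compute weighted completion times:
  Job (p=2,w=3): C=2, w*C=3*2=6
  Job (p=4,w=4): C=6, w*C=4*6=24
  Job (p=4,w=2): C=10, w*C=2*10=20
  Job (p=7,w=2): C=17, w*C=2*17=34
  Job (p=10,w=1): C=27, w*C=1*27=27
Total weighted completion time = 111

111


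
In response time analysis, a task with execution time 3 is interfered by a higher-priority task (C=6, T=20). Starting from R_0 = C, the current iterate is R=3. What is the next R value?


R_next = C + ceil(R_prev / T_hp) * C_hp
ceil(3 / 20) = ceil(0.15) = 1
Interference = 1 * 6 = 6
R_next = 3 + 6 = 9

9


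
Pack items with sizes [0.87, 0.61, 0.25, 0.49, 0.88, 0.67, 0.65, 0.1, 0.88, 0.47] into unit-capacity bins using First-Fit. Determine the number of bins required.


Place items sequentially using First-Fit:
  Item 0.87 -> new Bin 1
  Item 0.61 -> new Bin 2
  Item 0.25 -> Bin 2 (now 0.86)
  Item 0.49 -> new Bin 3
  Item 0.88 -> new Bin 4
  Item 0.67 -> new Bin 5
  Item 0.65 -> new Bin 6
  Item 0.1 -> Bin 1 (now 0.97)
  Item 0.88 -> new Bin 7
  Item 0.47 -> Bin 3 (now 0.96)
Total bins used = 7

7


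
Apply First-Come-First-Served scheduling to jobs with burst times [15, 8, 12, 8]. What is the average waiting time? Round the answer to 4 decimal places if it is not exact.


FCFS order (as given): [15, 8, 12, 8]
Waiting times:
  Job 1: wait = 0
  Job 2: wait = 15
  Job 3: wait = 23
  Job 4: wait = 35
Sum of waiting times = 73
Average waiting time = 73/4 = 18.25

18.25


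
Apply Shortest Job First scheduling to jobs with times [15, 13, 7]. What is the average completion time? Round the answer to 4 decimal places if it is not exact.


SJF order (ascending): [7, 13, 15]
Completion times:
  Job 1: burst=7, C=7
  Job 2: burst=13, C=20
  Job 3: burst=15, C=35
Average completion = 62/3 = 20.6667

20.6667


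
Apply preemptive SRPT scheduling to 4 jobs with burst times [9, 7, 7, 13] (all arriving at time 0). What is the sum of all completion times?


Since all jobs arrive at t=0, SRPT equals SPT ordering.
SPT order: [7, 7, 9, 13]
Completion times:
  Job 1: p=7, C=7
  Job 2: p=7, C=14
  Job 3: p=9, C=23
  Job 4: p=13, C=36
Total completion time = 7 + 14 + 23 + 36 = 80

80


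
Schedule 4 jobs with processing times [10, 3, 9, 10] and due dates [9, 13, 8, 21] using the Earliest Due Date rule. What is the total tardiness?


Sort by due date (EDD order): [(9, 8), (10, 9), (3, 13), (10, 21)]
Compute completion times and tardiness:
  Job 1: p=9, d=8, C=9, tardiness=max(0,9-8)=1
  Job 2: p=10, d=9, C=19, tardiness=max(0,19-9)=10
  Job 3: p=3, d=13, C=22, tardiness=max(0,22-13)=9
  Job 4: p=10, d=21, C=32, tardiness=max(0,32-21)=11
Total tardiness = 31

31


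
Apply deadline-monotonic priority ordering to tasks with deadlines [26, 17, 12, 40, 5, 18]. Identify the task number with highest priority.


Sort tasks by relative deadline (ascending):
  Task 5: deadline = 5
  Task 3: deadline = 12
  Task 2: deadline = 17
  Task 6: deadline = 18
  Task 1: deadline = 26
  Task 4: deadline = 40
Priority order (highest first): [5, 3, 2, 6, 1, 4]
Highest priority task = 5

5


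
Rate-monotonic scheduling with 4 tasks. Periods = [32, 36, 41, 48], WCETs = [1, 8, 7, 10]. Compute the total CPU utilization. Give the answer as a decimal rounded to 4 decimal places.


Compute individual utilizations (exact fractions):
  Task 1: C/T = 1/32 (approx. 0.0313)
  Task 2: C/T = 8/36 = 2/9 (approx. 0.2222)
  Task 3: C/T = 7/41 (approx. 0.1707)
  Task 4: C/T = 10/48 = 5/24 (approx. 0.2083)
Total utilization U = 1/32 + 2/9 + 7/41 + 5/24 = 7469/11808
Rounded to 4 decimal places: U = 0.6325
RM (Liu & Layland) bound for 4 tasks = 0.756828; compare with U = 7469/11808 (approx. 0.632537)
U <= bound, so schedulable by RM sufficient condition.

0.6325


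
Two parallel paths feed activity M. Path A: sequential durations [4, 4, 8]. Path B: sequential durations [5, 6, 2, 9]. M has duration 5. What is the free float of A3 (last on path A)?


ES(A3) = sum of predecessors on chain A = 8
EF(A3) = ES + duration = 8 + 8 = 16
Successor of A3 is M. ES(M) = max(sum(A), sum(B)) = max(16, 22) = 22
Free float = ES(successor) - EF(current) = 22 - 16 = 6

6


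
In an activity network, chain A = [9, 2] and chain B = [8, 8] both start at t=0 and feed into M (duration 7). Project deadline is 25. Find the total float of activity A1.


Forward pass: ES(A1) = sum of predecessors on chain A = 0
EF = ES + duration = 0 + 9 = 9
Backward pass: LF(M) = deadline = 25; LS(M) = 25 - 7 = 18
LF(A1) = LS(M) - sum(successors on chain A) = 18 - 2 = 16
LS = LF - duration = 16 - 9 = 7
Total float = LS - ES = 7 - 0 = 7

7


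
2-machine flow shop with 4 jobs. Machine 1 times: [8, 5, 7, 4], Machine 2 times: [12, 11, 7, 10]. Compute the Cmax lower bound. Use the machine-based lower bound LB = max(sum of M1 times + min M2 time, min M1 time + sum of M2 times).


LB1 = sum(M1 times) + min(M2 times) = 24 + 7 = 31
LB2 = min(M1 times) + sum(M2 times) = 4 + 40 = 44
Lower bound = max(LB1, LB2) = max(31, 44) = 44

44


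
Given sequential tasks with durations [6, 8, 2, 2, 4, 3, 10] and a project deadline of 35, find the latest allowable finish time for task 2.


LF(activity 2) = deadline - sum of successor durations
Successors: activities 3 through 7 with durations [2, 2, 4, 3, 10]
Sum of successor durations = 21
LF = 35 - 21 = 14

14


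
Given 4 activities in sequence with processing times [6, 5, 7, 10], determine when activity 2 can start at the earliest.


Activity 2 starts after activities 1 through 1 complete.
Predecessor durations: [6]
ES = 6 = 6

6


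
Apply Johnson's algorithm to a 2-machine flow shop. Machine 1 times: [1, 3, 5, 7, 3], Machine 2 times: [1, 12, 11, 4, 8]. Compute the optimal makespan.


Apply Johnson's rule:
  Group 1 (a <= b): [(1, 1, 1), (2, 3, 12), (5, 3, 8), (3, 5, 11)]
  Group 2 (a > b): [(4, 7, 4)]
Optimal job order: [1, 2, 5, 3, 4]
Schedule:
  Job 1: M1 done at 1, M2 done at 2
  Job 2: M1 done at 4, M2 done at 16
  Job 5: M1 done at 7, M2 done at 24
  Job 3: M1 done at 12, M2 done at 35
  Job 4: M1 done at 19, M2 done at 39
Makespan = 39

39


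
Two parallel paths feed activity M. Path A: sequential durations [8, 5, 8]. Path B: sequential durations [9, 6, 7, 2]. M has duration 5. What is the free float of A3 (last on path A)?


ES(A3) = sum of predecessors on chain A = 13
EF(A3) = ES + duration = 13 + 8 = 21
Successor of A3 is M. ES(M) = max(sum(A), sum(B)) = max(21, 24) = 24
Free float = ES(successor) - EF(current) = 24 - 21 = 3

3


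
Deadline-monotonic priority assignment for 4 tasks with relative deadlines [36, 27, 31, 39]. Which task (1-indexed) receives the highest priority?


Sort tasks by relative deadline (ascending):
  Task 2: deadline = 27
  Task 3: deadline = 31
  Task 1: deadline = 36
  Task 4: deadline = 39
Priority order (highest first): [2, 3, 1, 4]
Highest priority task = 2

2


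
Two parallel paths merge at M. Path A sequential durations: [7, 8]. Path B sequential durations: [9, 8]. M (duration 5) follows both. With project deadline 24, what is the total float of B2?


Forward pass: ES(B2) = sum of predecessors on chain B = 9
EF = ES + duration = 9 + 8 = 17
Backward pass: LF(M) = deadline = 24; LS(M) = 24 - 5 = 19
LF(B2) = LS(M) - sum(successors on chain B) = 19 - 0 = 19
LS = LF - duration = 19 - 8 = 11
Total float = LS - ES = 11 - 9 = 2

2
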